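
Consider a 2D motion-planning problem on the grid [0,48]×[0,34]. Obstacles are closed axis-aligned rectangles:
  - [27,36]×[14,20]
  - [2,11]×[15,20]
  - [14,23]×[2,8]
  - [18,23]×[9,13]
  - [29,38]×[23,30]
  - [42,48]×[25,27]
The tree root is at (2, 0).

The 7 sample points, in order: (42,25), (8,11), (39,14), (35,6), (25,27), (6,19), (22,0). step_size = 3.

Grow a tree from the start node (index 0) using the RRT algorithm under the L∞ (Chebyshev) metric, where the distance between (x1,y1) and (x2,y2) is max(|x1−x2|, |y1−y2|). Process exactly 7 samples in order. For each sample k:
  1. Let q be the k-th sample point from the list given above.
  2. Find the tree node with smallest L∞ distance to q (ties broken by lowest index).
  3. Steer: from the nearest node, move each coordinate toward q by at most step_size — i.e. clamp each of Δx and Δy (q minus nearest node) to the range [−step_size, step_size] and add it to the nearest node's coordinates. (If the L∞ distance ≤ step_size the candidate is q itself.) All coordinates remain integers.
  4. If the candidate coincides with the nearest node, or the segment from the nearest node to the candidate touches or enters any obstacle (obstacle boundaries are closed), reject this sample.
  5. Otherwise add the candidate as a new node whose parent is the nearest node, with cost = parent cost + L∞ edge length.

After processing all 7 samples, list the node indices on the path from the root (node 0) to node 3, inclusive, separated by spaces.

1. q=(42,25) nearest=0 d=40 new=(5,3) → add node 1 parent=0 cost=3
2. q=(8,11) nearest=1 d=8 new=(8,6) → add node 2 parent=1 cost=6
3. q=(39,14) nearest=2 d=31 new=(11,9) → add node 3 parent=2 cost=9
4. q=(35,6) nearest=3 d=24 new=(14,6) → blocked by [14,23]×[2,8], reject
5. q=(25,27) nearest=3 d=18 new=(14,12) → add node 4 parent=3 cost=12
6. q=(6,19) nearest=4 d=8 new=(11,15) → blocked by [2,11]×[15,20], reject
7. q=(22,0) nearest=3 d=11 new=(14,6) → blocked by [14,23]×[2,8], reject

Path: 0 1 2 3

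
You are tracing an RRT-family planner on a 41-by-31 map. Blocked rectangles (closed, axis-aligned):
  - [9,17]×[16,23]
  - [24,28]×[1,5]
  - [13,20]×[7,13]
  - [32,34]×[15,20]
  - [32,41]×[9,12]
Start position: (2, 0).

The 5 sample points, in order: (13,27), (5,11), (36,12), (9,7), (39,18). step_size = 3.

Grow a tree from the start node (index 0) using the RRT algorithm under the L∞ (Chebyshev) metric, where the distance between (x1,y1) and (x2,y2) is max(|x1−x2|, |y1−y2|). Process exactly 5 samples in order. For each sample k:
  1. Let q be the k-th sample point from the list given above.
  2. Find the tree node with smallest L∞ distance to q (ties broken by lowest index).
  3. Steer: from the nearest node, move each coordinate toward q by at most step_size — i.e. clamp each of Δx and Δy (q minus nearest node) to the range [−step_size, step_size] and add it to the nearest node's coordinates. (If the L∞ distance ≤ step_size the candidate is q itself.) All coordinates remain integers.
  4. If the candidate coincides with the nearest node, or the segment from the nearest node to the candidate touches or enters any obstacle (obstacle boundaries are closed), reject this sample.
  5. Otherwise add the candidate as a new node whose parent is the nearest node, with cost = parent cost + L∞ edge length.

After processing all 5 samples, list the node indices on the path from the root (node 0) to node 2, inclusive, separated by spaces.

1. q=(13,27) nearest=0 d=27 new=(5,3) → add node 1 parent=0 cost=3
2. q=(5,11) nearest=1 d=8 new=(5,6) → add node 2 parent=1 cost=6
3. q=(36,12) nearest=1 d=31 new=(8,6) → add node 3 parent=1 cost=6
4. q=(9,7) nearest=3 d=1 new=(9,7) → add node 4 parent=3 cost=7
5. q=(39,18) nearest=4 d=30 new=(12,10) → add node 5 parent=4 cost=10

Path: 0 1 2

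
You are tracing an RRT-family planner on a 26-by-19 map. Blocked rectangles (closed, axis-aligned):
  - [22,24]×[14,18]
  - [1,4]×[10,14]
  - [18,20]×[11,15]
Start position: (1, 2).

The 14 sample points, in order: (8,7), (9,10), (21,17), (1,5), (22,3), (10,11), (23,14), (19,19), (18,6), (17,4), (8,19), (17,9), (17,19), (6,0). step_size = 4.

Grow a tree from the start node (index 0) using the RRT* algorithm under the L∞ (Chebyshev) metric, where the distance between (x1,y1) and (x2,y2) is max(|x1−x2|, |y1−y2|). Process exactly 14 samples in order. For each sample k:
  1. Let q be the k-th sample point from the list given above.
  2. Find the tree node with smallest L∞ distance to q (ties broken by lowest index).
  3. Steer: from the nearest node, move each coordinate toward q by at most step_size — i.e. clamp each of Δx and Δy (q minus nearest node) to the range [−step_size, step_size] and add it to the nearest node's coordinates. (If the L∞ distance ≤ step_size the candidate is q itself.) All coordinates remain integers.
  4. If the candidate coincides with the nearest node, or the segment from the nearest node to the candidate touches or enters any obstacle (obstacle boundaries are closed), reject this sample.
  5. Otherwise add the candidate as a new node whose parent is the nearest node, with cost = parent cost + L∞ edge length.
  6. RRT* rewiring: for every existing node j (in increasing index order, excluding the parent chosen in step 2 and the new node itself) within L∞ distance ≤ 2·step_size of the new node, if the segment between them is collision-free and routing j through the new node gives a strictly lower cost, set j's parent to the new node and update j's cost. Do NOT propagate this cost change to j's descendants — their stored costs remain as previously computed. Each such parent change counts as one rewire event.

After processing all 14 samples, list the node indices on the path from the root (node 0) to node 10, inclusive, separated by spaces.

Path: 0 1 2 3 10

1. q=(8,7) nearest=0 d=7 new=(5,6) → add node 1 parent=0 cost=4
2. q=(9,10) nearest=1 d=4 new=(9,10) → add node 2 parent=1 cost=8
3. q=(21,17) nearest=2 d=12 new=(13,14) → add node 3 parent=2 cost=12
4. q=(1,5) nearest=0 d=3 new=(1,5) → add node 4 parent=0 cost=3
5. q=(22,3) nearest=3 d=11 new=(17,10) → add node 5 parent=3 cost=16
6. q=(10,11) nearest=2 d=1 new=(10,11) → add node 6 parent=2 cost=9
7. q=(23,14) nearest=5 d=6 new=(21,14) → blocked by [18,20]×[11,15], reject
8. q=(19,19) nearest=3 d=6 new=(17,18) → add node 7 parent=3 cost=16
9. q=(18,6) nearest=5 d=4 new=(18,6) → add node 8 parent=5 cost=20
10. q=(17,4) nearest=8 d=2 new=(17,4) → add node 9 parent=8 cost=22
11. q=(8,19) nearest=3 d=5 new=(9,18) → add node 10 parent=3 cost=16
12. q=(17,9) nearest=5 d=1 new=(17,9) → add node 11 parent=5 cost=17
13. q=(17,19) nearest=7 d=1 new=(17,19) → add node 12 parent=7 cost=17
14. q=(6,0) nearest=0 d=5 new=(5,0) → add node 13 parent=0 cost=4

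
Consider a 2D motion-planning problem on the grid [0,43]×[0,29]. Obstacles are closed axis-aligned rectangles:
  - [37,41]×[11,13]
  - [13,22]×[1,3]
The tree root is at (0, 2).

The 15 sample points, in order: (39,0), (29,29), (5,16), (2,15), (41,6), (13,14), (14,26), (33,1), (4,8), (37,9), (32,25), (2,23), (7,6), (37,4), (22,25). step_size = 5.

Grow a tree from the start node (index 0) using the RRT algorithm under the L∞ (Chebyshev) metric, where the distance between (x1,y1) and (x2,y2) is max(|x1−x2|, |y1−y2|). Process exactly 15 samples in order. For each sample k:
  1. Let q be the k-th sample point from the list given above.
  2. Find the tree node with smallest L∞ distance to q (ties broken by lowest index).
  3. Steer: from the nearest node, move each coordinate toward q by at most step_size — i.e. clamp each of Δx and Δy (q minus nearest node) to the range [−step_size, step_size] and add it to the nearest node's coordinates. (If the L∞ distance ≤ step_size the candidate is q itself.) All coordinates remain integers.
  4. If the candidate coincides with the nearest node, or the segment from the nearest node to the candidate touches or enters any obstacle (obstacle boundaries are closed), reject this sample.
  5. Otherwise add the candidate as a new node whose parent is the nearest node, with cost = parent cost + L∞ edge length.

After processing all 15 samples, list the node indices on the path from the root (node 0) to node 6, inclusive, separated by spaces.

1. q=(39,0) nearest=0 d=39 new=(5,0) → add node 1 parent=0 cost=5
2. q=(29,29) nearest=0 d=29 new=(5,7) → add node 2 parent=0 cost=5
3. q=(5,16) nearest=2 d=9 new=(5,12) → add node 3 parent=2 cost=10
4. q=(2,15) nearest=3 d=3 new=(2,15) → add node 4 parent=3 cost=13
5. q=(41,6) nearest=1 d=36 new=(10,5) → add node 5 parent=1 cost=10
6. q=(13,14) nearest=2 d=8 new=(10,12) → add node 6 parent=2 cost=10
7. q=(14,26) nearest=4 d=12 new=(7,20) → add node 7 parent=4 cost=18
8. q=(33,1) nearest=5 d=23 new=(15,1) → blocked by [13,22]×[1,3], reject
9. q=(4,8) nearest=2 d=1 new=(4,8) → add node 8 parent=2 cost=6
10. q=(37,9) nearest=5 d=27 new=(15,9) → add node 9 parent=5 cost=15
11. q=(32,25) nearest=9 d=17 new=(20,14) → add node 10 parent=9 cost=20
12. q=(2,23) nearest=7 d=5 new=(2,23) → add node 11 parent=7 cost=23
13. q=(7,6) nearest=2 d=2 new=(7,6) → add node 12 parent=2 cost=7
14. q=(37,4) nearest=10 d=17 new=(25,9) → add node 13 parent=10 cost=25
15. q=(22,25) nearest=10 d=11 new=(22,19) → add node 14 parent=10 cost=25

Path: 0 2 6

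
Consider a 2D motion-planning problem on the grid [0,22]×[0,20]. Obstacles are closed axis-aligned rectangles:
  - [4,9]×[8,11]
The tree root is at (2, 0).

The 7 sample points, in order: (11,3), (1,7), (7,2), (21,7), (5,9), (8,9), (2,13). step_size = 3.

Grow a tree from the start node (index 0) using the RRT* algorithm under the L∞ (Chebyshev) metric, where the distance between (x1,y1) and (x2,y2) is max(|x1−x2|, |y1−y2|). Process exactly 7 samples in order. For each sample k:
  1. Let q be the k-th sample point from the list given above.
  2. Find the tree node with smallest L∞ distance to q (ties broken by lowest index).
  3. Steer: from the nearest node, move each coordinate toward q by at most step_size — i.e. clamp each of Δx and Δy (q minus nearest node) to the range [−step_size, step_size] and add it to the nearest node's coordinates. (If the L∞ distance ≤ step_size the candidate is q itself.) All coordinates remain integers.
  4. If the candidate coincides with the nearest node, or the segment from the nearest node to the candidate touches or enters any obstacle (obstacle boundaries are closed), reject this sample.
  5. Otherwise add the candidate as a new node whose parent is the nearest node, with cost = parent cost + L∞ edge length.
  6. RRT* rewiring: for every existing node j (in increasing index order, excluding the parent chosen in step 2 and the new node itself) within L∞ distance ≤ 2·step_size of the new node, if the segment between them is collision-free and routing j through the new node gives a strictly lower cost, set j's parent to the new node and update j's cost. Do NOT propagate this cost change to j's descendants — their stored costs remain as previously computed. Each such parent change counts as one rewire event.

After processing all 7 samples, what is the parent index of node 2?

Parent of node 2: 1

1. q=(11,3) nearest=0 d=9 new=(5,3) → add node 1 parent=0 cost=3
2. q=(1,7) nearest=1 d=4 new=(2,6) → add node 2 parent=1 cost=6
3. q=(7,2) nearest=1 d=2 new=(7,2) → add node 3 parent=1 cost=5
4. q=(21,7) nearest=3 d=14 new=(10,5) → add node 4 parent=3 cost=8
5. q=(5,9) nearest=2 d=3 new=(5,9) → blocked by [4,9]×[8,11], reject
6. q=(8,9) nearest=4 d=4 new=(8,8) → blocked by [4,9]×[8,11], reject
7. q=(2,13) nearest=2 d=7 new=(2,9) → add node 5 parent=2 cost=9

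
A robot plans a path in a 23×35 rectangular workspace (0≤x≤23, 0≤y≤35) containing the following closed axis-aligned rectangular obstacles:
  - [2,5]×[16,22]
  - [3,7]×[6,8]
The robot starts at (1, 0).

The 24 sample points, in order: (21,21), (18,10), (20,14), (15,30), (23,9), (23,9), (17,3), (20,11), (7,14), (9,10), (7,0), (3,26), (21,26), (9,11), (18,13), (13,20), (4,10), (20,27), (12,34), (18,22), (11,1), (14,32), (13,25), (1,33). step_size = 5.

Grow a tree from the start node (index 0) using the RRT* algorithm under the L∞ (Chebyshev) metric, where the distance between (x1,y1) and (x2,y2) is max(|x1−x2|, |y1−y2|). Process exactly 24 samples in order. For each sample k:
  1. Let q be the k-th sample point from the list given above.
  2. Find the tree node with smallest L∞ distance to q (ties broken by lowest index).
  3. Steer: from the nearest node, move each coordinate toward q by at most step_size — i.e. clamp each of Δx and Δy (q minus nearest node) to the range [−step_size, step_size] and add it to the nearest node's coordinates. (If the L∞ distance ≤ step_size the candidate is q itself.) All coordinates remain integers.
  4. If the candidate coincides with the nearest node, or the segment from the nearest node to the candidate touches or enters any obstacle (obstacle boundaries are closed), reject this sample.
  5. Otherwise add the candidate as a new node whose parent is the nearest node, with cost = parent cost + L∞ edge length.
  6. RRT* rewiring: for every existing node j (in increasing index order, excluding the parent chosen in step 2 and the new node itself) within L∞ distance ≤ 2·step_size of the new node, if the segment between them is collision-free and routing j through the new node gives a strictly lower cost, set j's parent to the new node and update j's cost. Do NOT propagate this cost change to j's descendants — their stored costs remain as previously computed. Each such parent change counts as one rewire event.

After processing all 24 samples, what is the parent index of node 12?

1. q=(21,21) nearest=0 d=21 new=(6,5) → add node 1 parent=0 cost=5
2. q=(18,10) nearest=1 d=12 new=(11,10) → blocked by [3,7]×[6,8], reject
3. q=(20,14) nearest=1 d=14 new=(11,10) → blocked by [3,7]×[6,8], reject
4. q=(15,30) nearest=1 d=25 new=(11,10) → blocked by [3,7]×[6,8], reject
5. q=(23,9) nearest=1 d=17 new=(11,9) → add node 2 parent=1 cost=10
6. q=(23,9) nearest=2 d=12 new=(16,9) → add node 3 parent=2 cost=15
7. q=(17,3) nearest=2 d=6 new=(16,4) → add node 4 parent=2 cost=15
8. q=(20,11) nearest=3 d=4 new=(20,11) → add node 5 parent=3 cost=19
9. q=(7,14) nearest=2 d=5 new=(7,14) → add node 6 parent=2 cost=15
10. q=(9,10) nearest=2 d=2 new=(9,10) → add node 7 parent=2 cost=12
11. q=(7,0) nearest=1 d=5 new=(7,0) → add node 8 parent=1 cost=10
12. q=(3,26) nearest=6 d=12 new=(3,19) → blocked by [2,5]×[16,22], reject
13. q=(21,26) nearest=6 d=14 new=(12,19) → add node 9 parent=6 cost=20
14. q=(9,11) nearest=7 d=1 new=(9,11) → add node 10 parent=7 cost=13
15. q=(18,13) nearest=5 d=2 new=(18,13) → add node 11 parent=5 cost=21
16. q=(13,20) nearest=9 d=1 new=(13,20) → add node 12 parent=9 cost=21
17. q=(4,10) nearest=6 d=4 new=(4,10) → add node 13 parent=6 cost=19
18. q=(20,27) nearest=12 d=7 new=(18,25) → add node 14 parent=12 cost=26
19. q=(12,34) nearest=14 d=9 new=(13,30) → add node 15 parent=14 cost=31
20. q=(18,22) nearest=14 d=3 new=(18,22) → add node 16 parent=14 cost=29
21. q=(11,1) nearest=8 d=4 new=(11,1) → add node 17 parent=8 cost=14
22. q=(14,32) nearest=15 d=2 new=(14,32) → add node 18 parent=15 cost=33
23. q=(13,25) nearest=12 d=5 new=(13,25) → add node 19 parent=12 cost=26
24. q=(1,33) nearest=15 d=12 new=(8,33) → add node 20 parent=15 cost=36

Parent of node 12: 9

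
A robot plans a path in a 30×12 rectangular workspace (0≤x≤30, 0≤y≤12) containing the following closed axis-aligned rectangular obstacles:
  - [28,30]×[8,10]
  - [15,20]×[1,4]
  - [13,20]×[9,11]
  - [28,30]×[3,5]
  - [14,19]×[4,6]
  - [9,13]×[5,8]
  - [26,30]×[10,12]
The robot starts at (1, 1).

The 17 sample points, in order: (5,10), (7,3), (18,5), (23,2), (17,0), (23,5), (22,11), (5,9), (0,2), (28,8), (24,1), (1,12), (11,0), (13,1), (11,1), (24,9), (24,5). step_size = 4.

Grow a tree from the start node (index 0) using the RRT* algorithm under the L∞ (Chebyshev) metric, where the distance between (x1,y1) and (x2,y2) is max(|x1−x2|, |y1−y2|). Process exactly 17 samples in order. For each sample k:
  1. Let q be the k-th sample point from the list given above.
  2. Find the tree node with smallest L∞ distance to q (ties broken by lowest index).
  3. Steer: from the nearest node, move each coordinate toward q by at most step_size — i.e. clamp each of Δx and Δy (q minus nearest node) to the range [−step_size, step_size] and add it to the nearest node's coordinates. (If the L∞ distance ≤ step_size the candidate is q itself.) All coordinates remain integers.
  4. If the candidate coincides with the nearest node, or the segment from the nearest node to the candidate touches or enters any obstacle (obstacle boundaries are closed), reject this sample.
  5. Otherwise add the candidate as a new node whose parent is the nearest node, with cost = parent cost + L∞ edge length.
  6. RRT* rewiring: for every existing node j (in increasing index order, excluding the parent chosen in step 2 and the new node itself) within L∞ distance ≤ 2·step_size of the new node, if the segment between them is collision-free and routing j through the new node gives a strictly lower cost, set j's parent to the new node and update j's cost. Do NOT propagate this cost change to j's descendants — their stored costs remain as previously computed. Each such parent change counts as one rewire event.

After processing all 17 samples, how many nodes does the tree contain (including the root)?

1. q=(5,10) nearest=0 d=9 new=(5,5) → add node 1 parent=0 cost=4
2. q=(7,3) nearest=1 d=2 new=(7,3) → add node 2 parent=1 cost=6
3. q=(18,5) nearest=2 d=11 new=(11,5) → blocked by [9,13]×[5,8], reject
4. q=(23,2) nearest=2 d=16 new=(11,2) → add node 3 parent=2 cost=10
5. q=(17,0) nearest=3 d=6 new=(15,0) → add node 4 parent=3 cost=14
6. q=(23,5) nearest=4 d=8 new=(19,4) → blocked by [15,20]×[1,4], reject
7. q=(22,11) nearest=3 d=11 new=(15,6) → blocked by [14,19]×[4,6], reject
8. q=(5,9) nearest=1 d=4 new=(5,9) → add node 5 parent=1 cost=8
9. q=(0,2) nearest=0 d=1 new=(0,2) → add node 6 parent=0 cost=1
10. q=(28,8) nearest=4 d=13 new=(19,4) → blocked by [15,20]×[1,4], reject
11. q=(24,1) nearest=4 d=9 new=(19,1) → blocked by [15,20]×[1,4], reject
12. q=(1,12) nearest=5 d=4 new=(1,12) → add node 7 parent=5 cost=12
13. q=(11,0) nearest=3 d=2 new=(11,0) → add node 8 parent=3 cost=12
14. q=(13,1) nearest=3 d=2 new=(13,1) → add node 9 parent=3 cost=12
15. q=(11,1) nearest=3 d=1 new=(11,1) → add node 10 parent=3 cost=11
16. q=(24,9) nearest=4 d=9 new=(19,4) → blocked by [15,20]×[1,4], reject
17. q=(24,5) nearest=4 d=9 new=(19,4) → blocked by [15,20]×[1,4], reject

Node count: 11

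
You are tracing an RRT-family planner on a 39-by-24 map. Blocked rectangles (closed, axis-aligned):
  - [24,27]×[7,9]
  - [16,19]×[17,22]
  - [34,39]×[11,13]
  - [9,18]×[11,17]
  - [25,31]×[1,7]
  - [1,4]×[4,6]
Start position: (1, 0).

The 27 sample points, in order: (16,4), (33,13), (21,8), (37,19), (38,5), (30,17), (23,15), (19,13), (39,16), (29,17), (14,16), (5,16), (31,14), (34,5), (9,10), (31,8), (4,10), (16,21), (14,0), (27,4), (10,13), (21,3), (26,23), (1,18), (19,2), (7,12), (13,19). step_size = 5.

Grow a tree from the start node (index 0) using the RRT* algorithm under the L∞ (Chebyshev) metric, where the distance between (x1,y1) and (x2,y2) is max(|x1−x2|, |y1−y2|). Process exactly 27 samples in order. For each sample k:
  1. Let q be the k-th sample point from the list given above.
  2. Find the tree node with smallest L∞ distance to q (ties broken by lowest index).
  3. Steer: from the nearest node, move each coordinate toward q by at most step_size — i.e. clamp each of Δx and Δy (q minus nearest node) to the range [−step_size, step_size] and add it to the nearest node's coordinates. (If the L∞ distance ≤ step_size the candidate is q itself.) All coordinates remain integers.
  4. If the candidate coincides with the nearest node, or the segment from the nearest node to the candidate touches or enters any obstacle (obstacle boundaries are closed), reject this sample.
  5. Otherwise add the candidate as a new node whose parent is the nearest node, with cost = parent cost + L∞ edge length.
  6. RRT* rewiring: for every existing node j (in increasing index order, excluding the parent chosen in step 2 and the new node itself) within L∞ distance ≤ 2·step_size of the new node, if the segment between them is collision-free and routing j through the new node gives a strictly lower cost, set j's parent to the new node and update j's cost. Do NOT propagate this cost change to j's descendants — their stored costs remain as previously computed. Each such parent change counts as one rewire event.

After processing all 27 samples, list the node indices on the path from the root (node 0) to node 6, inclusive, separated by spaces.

Path: 0 1 2 3 4 6

1. q=(16,4) nearest=0 d=15 new=(6,4) → add node 1 parent=0 cost=5
2. q=(33,13) nearest=1 d=27 new=(11,9) → add node 2 parent=1 cost=10
3. q=(21,8) nearest=2 d=10 new=(16,8) → add node 3 parent=2 cost=15
4. q=(37,19) nearest=3 d=21 new=(21,13) → add node 4 parent=3 cost=20
5. q=(38,5) nearest=4 d=17 new=(26,8) → blocked by [24,27]×[7,9], reject
6. q=(30,17) nearest=4 d=9 new=(26,17) → add node 5 parent=4 cost=25
7. q=(23,15) nearest=4 d=2 new=(23,15) → add node 6 parent=4 cost=22
8. q=(19,13) nearest=4 d=2 new=(19,13) → add node 7 parent=4 cost=22
9. q=(39,16) nearest=5 d=13 new=(31,16) → add node 8 parent=5 cost=30
10. q=(29,17) nearest=8 d=2 new=(29,17) → add node 9 parent=8 cost=32
11. q=(14,16) nearest=7 d=5 new=(14,16) → blocked by [9,18]×[11,17], reject
12. q=(5,16) nearest=2 d=7 new=(6,14) → blocked by [9,18]×[11,17], reject
13. q=(31,14) nearest=8 d=2 new=(31,14) → add node 10 parent=8 cost=32
14. q=(34,5) nearest=10 d=9 new=(34,9) → add node 11 parent=10 cost=37
15. q=(9,10) nearest=2 d=2 new=(9,10) → add node 12 parent=2 cost=12
16. q=(31,8) nearest=11 d=3 new=(31,8) → add node 13 parent=11 cost=40
17. q=(4,10) nearest=12 d=5 new=(4,10) → add node 14 parent=12 cost=17
18. q=(16,21) nearest=6 d=7 new=(18,20) → blocked by [16,19]×[17,22], reject
19. q=(14,0) nearest=1 d=8 new=(11,0) → add node 15 parent=1 cost=10
20. q=(27,4) nearest=13 d=4 new=(27,4) → blocked by [25,31]×[1,7], reject
21. q=(10,13) nearest=12 d=3 new=(10,13) → blocked by [9,18]×[11,17], reject
22. q=(21,3) nearest=3 d=5 new=(21,3) → add node 16 parent=3 cost=20
23. q=(26,23) nearest=5 d=6 new=(26,22) → add node 17 parent=5 cost=30
24. q=(1,18) nearest=12 d=8 new=(4,15) → add node 18 parent=12 cost=17
25. q=(19,2) nearest=16 d=2 new=(19,2) → add node 19 parent=16 cost=22
26. q=(7,12) nearest=12 d=2 new=(7,12) → add node 20 parent=12 cost=14
27. q=(13,19) nearest=7 d=6 new=(14,18) → blocked by [9,18]×[11,17], reject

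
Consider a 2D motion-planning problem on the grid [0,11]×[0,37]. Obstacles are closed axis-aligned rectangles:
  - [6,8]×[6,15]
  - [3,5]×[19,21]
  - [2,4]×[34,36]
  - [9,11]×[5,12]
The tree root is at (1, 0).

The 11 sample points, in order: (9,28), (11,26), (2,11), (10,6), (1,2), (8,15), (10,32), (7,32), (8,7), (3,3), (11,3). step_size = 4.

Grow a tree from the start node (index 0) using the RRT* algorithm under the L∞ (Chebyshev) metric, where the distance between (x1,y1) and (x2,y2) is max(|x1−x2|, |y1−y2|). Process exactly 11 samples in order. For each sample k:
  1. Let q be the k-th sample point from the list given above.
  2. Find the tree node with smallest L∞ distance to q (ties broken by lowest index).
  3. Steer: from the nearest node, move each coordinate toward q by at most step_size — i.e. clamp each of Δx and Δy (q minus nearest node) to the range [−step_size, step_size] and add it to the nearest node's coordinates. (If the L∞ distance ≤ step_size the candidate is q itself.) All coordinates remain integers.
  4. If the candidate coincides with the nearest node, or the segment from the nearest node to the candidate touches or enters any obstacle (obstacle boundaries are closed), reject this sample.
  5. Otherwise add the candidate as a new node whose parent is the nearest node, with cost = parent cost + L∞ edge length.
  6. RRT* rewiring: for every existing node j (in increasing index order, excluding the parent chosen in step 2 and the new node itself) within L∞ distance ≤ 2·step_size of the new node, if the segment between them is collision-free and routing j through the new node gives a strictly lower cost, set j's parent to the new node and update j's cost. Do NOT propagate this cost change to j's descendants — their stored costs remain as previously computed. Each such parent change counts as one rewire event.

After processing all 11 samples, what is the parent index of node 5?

1. q=(9,28) nearest=0 d=28 new=(5,4) → add node 1 parent=0 cost=4
2. q=(11,26) nearest=1 d=22 new=(9,8) → blocked by [6,8]×[6,15], reject
3. q=(2,11) nearest=1 d=7 new=(2,8) → add node 2 parent=1 cost=8
4. q=(10,6) nearest=1 d=5 new=(9,6) → blocked by [9,11]×[5,12], reject
5. q=(1,2) nearest=0 d=2 new=(1,2) → add node 3 parent=0 cost=2
6. q=(8,15) nearest=2 d=7 new=(6,12) → blocked by [6,8]×[6,15], reject
7. q=(10,32) nearest=2 d=24 new=(6,12) → blocked by [6,8]×[6,15], reject
8. q=(7,32) nearest=2 d=24 new=(6,12) → blocked by [6,8]×[6,15], reject
9. q=(8,7) nearest=1 d=3 new=(8,7) → blocked by [6,8]×[6,15], reject
10. q=(3,3) nearest=1 d=2 new=(3,3) → add node 4 parent=1 cost=6
11. q=(11,3) nearest=1 d=6 new=(9,3) → add node 5 parent=1 cost=8

Parent of node 5: 1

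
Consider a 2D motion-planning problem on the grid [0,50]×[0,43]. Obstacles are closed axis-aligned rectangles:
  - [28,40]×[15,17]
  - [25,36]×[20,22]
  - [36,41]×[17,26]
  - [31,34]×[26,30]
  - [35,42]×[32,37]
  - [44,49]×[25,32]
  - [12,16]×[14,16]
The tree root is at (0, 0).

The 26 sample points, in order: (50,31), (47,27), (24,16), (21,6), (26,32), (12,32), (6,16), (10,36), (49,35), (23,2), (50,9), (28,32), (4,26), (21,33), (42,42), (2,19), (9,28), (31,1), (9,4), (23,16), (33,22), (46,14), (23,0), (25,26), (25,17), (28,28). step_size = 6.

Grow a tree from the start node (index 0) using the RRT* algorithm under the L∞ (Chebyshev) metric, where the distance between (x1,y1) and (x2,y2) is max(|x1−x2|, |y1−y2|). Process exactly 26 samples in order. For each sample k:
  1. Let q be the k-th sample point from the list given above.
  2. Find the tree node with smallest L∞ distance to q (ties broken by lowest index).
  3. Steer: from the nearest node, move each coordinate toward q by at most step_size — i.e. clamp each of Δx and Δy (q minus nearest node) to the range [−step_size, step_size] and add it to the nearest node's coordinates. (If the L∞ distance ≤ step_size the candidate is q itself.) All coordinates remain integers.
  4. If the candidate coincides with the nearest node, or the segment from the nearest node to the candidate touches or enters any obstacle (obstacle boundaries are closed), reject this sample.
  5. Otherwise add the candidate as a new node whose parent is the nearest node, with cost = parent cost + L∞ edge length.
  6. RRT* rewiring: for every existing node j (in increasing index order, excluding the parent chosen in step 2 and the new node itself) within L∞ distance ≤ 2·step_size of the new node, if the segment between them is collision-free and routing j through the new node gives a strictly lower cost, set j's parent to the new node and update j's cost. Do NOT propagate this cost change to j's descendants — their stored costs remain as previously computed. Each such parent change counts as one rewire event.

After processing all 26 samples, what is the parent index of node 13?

Parent of node 13: 4

1. q=(50,31) nearest=0 d=50 new=(6,6) → add node 1 parent=0 cost=6
2. q=(47,27) nearest=1 d=41 new=(12,12) → add node 2 parent=1 cost=12
3. q=(24,16) nearest=2 d=12 new=(18,16) → blocked by [12,16]×[14,16], reject
4. q=(21,6) nearest=2 d=9 new=(18,6) → add node 3 parent=2 cost=18
5. q=(26,32) nearest=2 d=20 new=(18,18) → blocked by [12,16]×[14,16], reject
6. q=(12,32) nearest=2 d=20 new=(12,18) → blocked by [12,16]×[14,16], reject
7. q=(6,16) nearest=2 d=6 new=(6,16) → add node 4 parent=2 cost=18
8. q=(10,36) nearest=4 d=20 new=(10,22) → add node 5 parent=4 cost=24
9. q=(49,35) nearest=3 d=31 new=(24,12) → add node 6 parent=3 cost=24
10. q=(23,2) nearest=3 d=5 new=(23,2) → add node 7 parent=3 cost=23
11. q=(50,9) nearest=6 d=26 new=(30,9) → add node 8 parent=6 cost=30
12. q=(28,32) nearest=5 d=18 new=(16,28) → add node 9 parent=5 cost=30
13. q=(4,26) nearest=5 d=6 new=(4,26) → add node 10 parent=5 cost=30
14. q=(21,33) nearest=9 d=5 new=(21,33) → add node 11 parent=9 cost=35
15. q=(42,42) nearest=11 d=21 new=(27,39) → add node 12 parent=11 cost=41
16. q=(2,19) nearest=4 d=4 new=(2,19) → add node 13 parent=4 cost=22; rewire 10→13 (29<30)
17. q=(9,28) nearest=10 d=5 new=(9,28) → add node 14 parent=10 cost=34
18. q=(31,1) nearest=7 d=8 new=(29,1) → add node 15 parent=7 cost=29
19. q=(9,4) nearest=1 d=3 new=(9,4) → add node 16 parent=1 cost=9
20. q=(23,16) nearest=6 d=4 new=(23,16) → add node 17 parent=6 cost=28
21. q=(33,22) nearest=6 d=10 new=(30,18) → blocked by [28,40]×[15,17], reject
22. q=(46,14) nearest=8 d=16 new=(36,14) → add node 18 parent=8 cost=36
23. q=(23,0) nearest=7 d=2 new=(23,0) → add node 19 parent=7 cost=25
24. q=(25,26) nearest=11 d=7 new=(25,27) → add node 20 parent=11 cost=41
25. q=(25,17) nearest=17 d=2 new=(25,17) → add node 21 parent=17 cost=30
26. q=(28,28) nearest=20 d=3 new=(28,28) → add node 22 parent=20 cost=44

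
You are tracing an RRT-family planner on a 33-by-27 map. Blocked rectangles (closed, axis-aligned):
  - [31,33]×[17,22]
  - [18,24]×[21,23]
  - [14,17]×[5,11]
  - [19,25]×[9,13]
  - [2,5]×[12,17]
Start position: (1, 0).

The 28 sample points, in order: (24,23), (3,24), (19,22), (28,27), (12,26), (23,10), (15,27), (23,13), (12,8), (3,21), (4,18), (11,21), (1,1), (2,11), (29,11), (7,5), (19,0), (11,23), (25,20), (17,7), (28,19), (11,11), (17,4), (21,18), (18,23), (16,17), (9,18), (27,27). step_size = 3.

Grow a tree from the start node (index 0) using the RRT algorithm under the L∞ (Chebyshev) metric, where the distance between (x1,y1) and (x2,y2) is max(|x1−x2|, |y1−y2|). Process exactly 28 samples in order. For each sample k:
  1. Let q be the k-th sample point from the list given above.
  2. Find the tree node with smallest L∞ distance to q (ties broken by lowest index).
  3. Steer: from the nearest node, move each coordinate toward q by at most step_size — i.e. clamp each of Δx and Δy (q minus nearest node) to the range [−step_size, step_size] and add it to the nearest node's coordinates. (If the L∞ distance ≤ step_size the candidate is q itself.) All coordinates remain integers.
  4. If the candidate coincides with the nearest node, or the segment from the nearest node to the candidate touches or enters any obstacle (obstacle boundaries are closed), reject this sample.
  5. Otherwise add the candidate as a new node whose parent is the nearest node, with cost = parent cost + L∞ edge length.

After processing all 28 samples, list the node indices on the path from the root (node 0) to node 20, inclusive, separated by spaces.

Path: 0 1 2 3 4 5 7 20

1. q=(24,23) nearest=0 d=23 new=(4,3) → add node 1 parent=0 cost=3
2. q=(3,24) nearest=1 d=21 new=(3,6) → add node 2 parent=1 cost=6
3. q=(19,22) nearest=2 d=16 new=(6,9) → add node 3 parent=2 cost=9
4. q=(28,27) nearest=3 d=22 new=(9,12) → add node 4 parent=3 cost=12
5. q=(12,26) nearest=4 d=14 new=(12,15) → add node 5 parent=4 cost=15
6. q=(23,10) nearest=5 d=11 new=(15,12) → add node 6 parent=5 cost=18
7. q=(15,27) nearest=5 d=12 new=(15,18) → add node 7 parent=5 cost=18
8. q=(23,13) nearest=6 d=8 new=(18,13) → add node 8 parent=6 cost=21
9. q=(12,8) nearest=4 d=4 new=(12,9) → add node 9 parent=4 cost=15
10. q=(3,21) nearest=4 d=9 new=(6,15) → add node 10 parent=4 cost=15
11. q=(4,18) nearest=10 d=3 new=(4,18) → blocked by [2,5]×[12,17], reject
12. q=(11,21) nearest=7 d=4 new=(12,21) → add node 11 parent=7 cost=21
13. q=(1,1) nearest=0 d=1 new=(1,1) → add node 12 parent=0 cost=1
14. q=(2,11) nearest=3 d=4 new=(3,11) → add node 13 parent=3 cost=12
15. q=(29,11) nearest=8 d=11 new=(21,11) → blocked by [19,25]×[9,13], reject
16. q=(7,5) nearest=1 d=3 new=(7,5) → add node 14 parent=1 cost=6
17. q=(19,0) nearest=9 d=9 new=(15,6) → blocked by [14,17]×[5,11], reject
18. q=(11,23) nearest=11 d=2 new=(11,23) → add node 15 parent=11 cost=23
19. q=(25,20) nearest=8 d=7 new=(21,16) → add node 16 parent=8 cost=24
20. q=(17,7) nearest=6 d=5 new=(17,9) → blocked by [14,17]×[5,11], reject
21. q=(28,19) nearest=16 d=7 new=(24,19) → add node 17 parent=16 cost=27
22. q=(11,11) nearest=4 d=2 new=(11,11) → add node 18 parent=4 cost=14
23. q=(17,4) nearest=9 d=5 new=(15,6) → blocked by [14,17]×[5,11], reject
24. q=(21,18) nearest=16 d=2 new=(21,18) → add node 19 parent=16 cost=26
25. q=(18,23) nearest=7 d=5 new=(18,21) → blocked by [18,24]×[21,23], reject
26. q=(16,17) nearest=7 d=1 new=(16,17) → add node 20 parent=7 cost=19
27. q=(9,18) nearest=5 d=3 new=(9,18) → add node 21 parent=5 cost=18
28. q=(27,27) nearest=17 d=8 new=(27,22) → add node 22 parent=17 cost=30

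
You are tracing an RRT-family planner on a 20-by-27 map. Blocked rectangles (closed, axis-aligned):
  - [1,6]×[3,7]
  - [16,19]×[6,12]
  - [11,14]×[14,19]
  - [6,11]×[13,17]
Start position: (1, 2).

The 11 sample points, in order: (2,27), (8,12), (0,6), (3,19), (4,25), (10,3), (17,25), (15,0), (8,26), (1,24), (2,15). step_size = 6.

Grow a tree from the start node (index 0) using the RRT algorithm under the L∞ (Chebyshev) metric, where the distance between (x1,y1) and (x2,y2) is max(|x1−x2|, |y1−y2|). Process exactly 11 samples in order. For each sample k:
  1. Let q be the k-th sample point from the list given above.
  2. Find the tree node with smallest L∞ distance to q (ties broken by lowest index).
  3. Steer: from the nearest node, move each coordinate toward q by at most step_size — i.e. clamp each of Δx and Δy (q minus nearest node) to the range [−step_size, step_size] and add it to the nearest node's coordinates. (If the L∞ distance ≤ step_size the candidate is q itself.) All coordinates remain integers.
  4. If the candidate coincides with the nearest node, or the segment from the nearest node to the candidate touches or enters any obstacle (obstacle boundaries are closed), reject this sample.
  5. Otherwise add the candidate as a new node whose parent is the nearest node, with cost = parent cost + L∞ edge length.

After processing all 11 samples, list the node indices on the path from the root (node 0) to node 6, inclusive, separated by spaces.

1. q=(2,27) nearest=0 d=25 new=(2,8) → blocked by [1,6]×[3,7], reject
2. q=(8,12) nearest=0 d=10 new=(7,8) → blocked by [1,6]×[3,7], reject
3. q=(0,6) nearest=0 d=4 new=(0,6) → add node 1 parent=0 cost=4
4. q=(3,19) nearest=1 d=13 new=(3,12) → add node 2 parent=1 cost=10
5. q=(4,25) nearest=2 d=13 new=(4,18) → add node 3 parent=2 cost=16
6. q=(10,3) nearest=0 d=9 new=(7,3) → add node 4 parent=0 cost=6
7. q=(17,25) nearest=3 d=13 new=(10,24) → add node 5 parent=3 cost=22
8. q=(15,0) nearest=4 d=8 new=(13,0) → add node 6 parent=4 cost=12
9. q=(8,26) nearest=5 d=2 new=(8,26) → add node 7 parent=5 cost=24
10. q=(1,24) nearest=3 d=6 new=(1,24) → add node 8 parent=3 cost=22
11. q=(2,15) nearest=2 d=3 new=(2,15) → add node 9 parent=2 cost=13

Path: 0 4 6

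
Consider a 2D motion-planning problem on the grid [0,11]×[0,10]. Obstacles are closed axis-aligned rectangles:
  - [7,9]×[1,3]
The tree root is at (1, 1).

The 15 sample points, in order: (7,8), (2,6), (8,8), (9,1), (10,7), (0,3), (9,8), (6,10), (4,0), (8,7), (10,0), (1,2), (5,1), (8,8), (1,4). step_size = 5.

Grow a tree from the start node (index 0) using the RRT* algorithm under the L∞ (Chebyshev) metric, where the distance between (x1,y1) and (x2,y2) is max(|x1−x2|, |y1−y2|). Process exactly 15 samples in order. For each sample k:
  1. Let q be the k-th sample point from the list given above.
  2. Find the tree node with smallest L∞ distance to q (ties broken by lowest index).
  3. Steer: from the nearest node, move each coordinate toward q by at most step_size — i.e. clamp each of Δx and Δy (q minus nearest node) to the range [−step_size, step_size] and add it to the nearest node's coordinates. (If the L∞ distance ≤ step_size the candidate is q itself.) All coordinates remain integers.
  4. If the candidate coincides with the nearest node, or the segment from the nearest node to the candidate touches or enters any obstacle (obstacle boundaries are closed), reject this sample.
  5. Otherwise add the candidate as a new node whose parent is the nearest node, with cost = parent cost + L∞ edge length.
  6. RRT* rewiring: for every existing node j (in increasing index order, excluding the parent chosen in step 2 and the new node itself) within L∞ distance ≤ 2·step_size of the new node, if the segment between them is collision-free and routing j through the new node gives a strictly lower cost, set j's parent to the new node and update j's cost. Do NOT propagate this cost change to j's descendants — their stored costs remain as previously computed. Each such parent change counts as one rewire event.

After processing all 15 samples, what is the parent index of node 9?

Parent of node 9: 3

1. q=(7,8) nearest=0 d=7 new=(6,6) → add node 1 parent=0 cost=5
2. q=(2,6) nearest=1 d=4 new=(2,6) → add node 2 parent=1 cost=9
3. q=(8,8) nearest=1 d=2 new=(8,8) → add node 3 parent=1 cost=7
4. q=(9,1) nearest=1 d=5 new=(9,1) → blocked by [7,9]×[1,3], reject
5. q=(10,7) nearest=3 d=2 new=(10,7) → add node 4 parent=3 cost=9
6. q=(0,3) nearest=0 d=2 new=(0,3) → add node 5 parent=0 cost=2; rewire 2→5 (5<9)
7. q=(9,8) nearest=3 d=1 new=(9,8) → add node 6 parent=3 cost=8
8. q=(6,10) nearest=3 d=2 new=(6,10) → add node 7 parent=3 cost=9
9. q=(4,0) nearest=0 d=3 new=(4,0) → add node 8 parent=0 cost=3
10. q=(8,7) nearest=3 d=1 new=(8,7) → add node 9 parent=3 cost=8
11. q=(10,0) nearest=1 d=6 new=(10,1) → blocked by [7,9]×[1,3], reject
12. q=(1,2) nearest=0 d=1 new=(1,2) → add node 10 parent=0 cost=1
13. q=(5,1) nearest=8 d=1 new=(5,1) → add node 11 parent=8 cost=4
14. q=(8,8) nearest=3 d=0 → coincident, reject
15. q=(1,4) nearest=5 d=1 new=(1,4) → add node 12 parent=5 cost=3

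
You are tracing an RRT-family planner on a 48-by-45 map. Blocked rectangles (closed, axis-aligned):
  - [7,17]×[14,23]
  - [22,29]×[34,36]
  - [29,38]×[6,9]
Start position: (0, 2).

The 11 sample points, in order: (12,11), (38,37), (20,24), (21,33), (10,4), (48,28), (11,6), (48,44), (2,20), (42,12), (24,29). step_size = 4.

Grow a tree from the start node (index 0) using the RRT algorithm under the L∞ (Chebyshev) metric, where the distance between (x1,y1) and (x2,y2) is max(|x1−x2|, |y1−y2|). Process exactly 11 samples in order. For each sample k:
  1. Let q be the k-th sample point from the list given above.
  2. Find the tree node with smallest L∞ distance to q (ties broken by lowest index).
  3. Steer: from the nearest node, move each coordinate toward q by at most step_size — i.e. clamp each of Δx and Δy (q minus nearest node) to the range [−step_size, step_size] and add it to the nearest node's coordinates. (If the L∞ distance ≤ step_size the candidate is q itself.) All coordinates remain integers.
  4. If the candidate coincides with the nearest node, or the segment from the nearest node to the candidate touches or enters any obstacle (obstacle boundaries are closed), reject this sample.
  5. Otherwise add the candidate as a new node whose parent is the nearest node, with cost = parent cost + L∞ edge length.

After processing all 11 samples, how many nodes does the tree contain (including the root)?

Node count: 9

1. q=(12,11) nearest=0 d=12 new=(4,6) → add node 1 parent=0 cost=4
2. q=(38,37) nearest=1 d=34 new=(8,10) → add node 2 parent=1 cost=8
3. q=(20,24) nearest=2 d=14 new=(12,14) → blocked by [7,17]×[14,23], reject
4. q=(21,33) nearest=2 d=23 new=(12,14) → blocked by [7,17]×[14,23], reject
5. q=(10,4) nearest=1 d=6 new=(8,4) → add node 3 parent=1 cost=8
6. q=(48,28) nearest=2 d=40 new=(12,14) → blocked by [7,17]×[14,23], reject
7. q=(11,6) nearest=3 d=3 new=(11,6) → add node 4 parent=3 cost=11
8. q=(48,44) nearest=4 d=38 new=(15,10) → add node 5 parent=4 cost=15
9. q=(2,20) nearest=2 d=10 new=(4,14) → add node 6 parent=2 cost=12
10. q=(42,12) nearest=5 d=27 new=(19,12) → add node 7 parent=5 cost=19
11. q=(24,29) nearest=7 d=17 new=(23,16) → add node 8 parent=7 cost=23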